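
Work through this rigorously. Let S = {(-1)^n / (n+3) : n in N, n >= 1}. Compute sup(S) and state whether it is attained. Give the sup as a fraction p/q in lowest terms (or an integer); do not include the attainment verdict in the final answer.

Analysis:
- Values: -1/4, 1/5, -1/6, 1/7, -1/8, ...
- Positive terms (even n): 1/(2+3), 1/(4+3), ... decreasing -> max = 1/5 (n=2).
- Negative terms (odd n): -1/(1+3), -1/(3+3), ... increasing -> min = -1/4 (n=1).
- So sup = 1/5 (attained at n=2); inf = -1/4 (attained at n=1).
Conclusion: sup(S) = 1/5, attained in S.

1/5


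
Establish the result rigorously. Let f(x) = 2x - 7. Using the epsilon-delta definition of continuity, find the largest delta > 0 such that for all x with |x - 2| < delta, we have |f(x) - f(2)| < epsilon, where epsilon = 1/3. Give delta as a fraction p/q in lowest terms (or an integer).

We compute f(2) = 2*(2) - 7 = -3.
|f(x) - f(2)| = |2x - 7 - (-3)| = |2(x - 2)| = 2|x - 2|.
We need 2|x - 2| < 1/3, i.e. |x - 2| < 1/3 / 2 = 1/6.
So any delta <= 1/6 works. Conversely, if delta > 1/6, then x = 2 + 1/6 satisfies |x - 2| = 1/6 < delta but |f(x) - f(2)| = 2 * 1/6 = 1/3, which is not < 1/3; so no larger delta works.
Hence the largest such delta is 1/6.

1/6


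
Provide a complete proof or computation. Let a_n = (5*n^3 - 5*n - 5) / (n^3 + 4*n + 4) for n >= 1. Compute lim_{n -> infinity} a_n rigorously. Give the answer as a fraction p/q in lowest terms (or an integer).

Divide numerator and denominator by n^3, the highest power:
numerator / n^3 = 5 - 5/n^2 - 5/n^3
denominator / n^3 = 1 + 4/n^2 + 4/n^3
As n -> infinity, all terms of the form c/n^k (k >= 1) tend to 0.
So numerator / n^3 -> 5 and denominator / n^3 -> 1.
Therefore lim a_n = 5.

5


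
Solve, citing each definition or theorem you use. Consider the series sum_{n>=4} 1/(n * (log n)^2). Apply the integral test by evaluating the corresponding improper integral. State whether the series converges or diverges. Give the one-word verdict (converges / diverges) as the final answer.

Let f(x) = 1/(x*log(x)^2). Then f is positive, continuous, and decreasing on [4, infinity), so the integral test applies.
Compute the improper integral int_{4}^infinity f(x) dx:
  antiderivative F(x) = -1/log(x).
  F(x) -> 0 as x -> infinity.  int = 0 - F(4) = 1/log(4) < infinity. By the integral test, the series converges.

converges


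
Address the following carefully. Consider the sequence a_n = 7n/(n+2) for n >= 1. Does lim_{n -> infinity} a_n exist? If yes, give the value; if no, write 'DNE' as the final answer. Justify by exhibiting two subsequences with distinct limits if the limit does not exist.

Examine the behaviour of a_n along subsequences.
Even-n subsequence a_{2k} = 7(2k)/(2k+2) -> 7. Odd-n subsequence a_{2k+1} = 7(2k+1)/(2k+3) -> 7. Both tend to 7, which suggests the limit is 7; verify directly.
|a_n - 7| = |7n - 7(n+2)| / (n+2) = 14/(n+2) < 14/n for every n >= 1.
Given epsilon > 0, choose a positive integer N > 14/epsilon. Then for all n >= N, |a_n - 7| < 14/n <= 14/N < epsilon.
So by the definition of the limit, lim a_n exists and equals 7.

7


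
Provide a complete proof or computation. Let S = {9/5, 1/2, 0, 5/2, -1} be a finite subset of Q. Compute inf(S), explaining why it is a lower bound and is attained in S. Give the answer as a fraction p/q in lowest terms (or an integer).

S is finite, so inf(S) = min(S).
Sorted increasing:
-1, 0, 1/2, 9/5, 5/2
The extremum is -1.
For every x in S, x >= -1. And -1 is in S, so it is attained.
Therefore inf(S) = -1.

-1


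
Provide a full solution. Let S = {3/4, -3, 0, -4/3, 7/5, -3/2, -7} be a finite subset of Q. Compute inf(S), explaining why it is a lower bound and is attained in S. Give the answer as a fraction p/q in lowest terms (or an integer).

S is finite, so inf(S) = min(S).
Sorted increasing:
-7, -3, -3/2, -4/3, 0, 3/4, 7/5
The extremum is -7.
For every x in S, x >= -7. And -7 is in S, so it is attained.
Therefore inf(S) = -7.

-7


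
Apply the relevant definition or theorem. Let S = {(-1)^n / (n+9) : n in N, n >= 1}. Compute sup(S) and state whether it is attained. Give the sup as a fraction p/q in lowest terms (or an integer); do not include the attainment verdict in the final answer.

Analysis:
- Values: -1/10, 1/11, -1/12, 1/13, -1/14, ...
- Positive terms (even n): 1/(2+9), 1/(4+9), ... decreasing -> max = 1/11 (n=2).
- Negative terms (odd n): -1/(1+9), -1/(3+9), ... increasing -> min = -1/10 (n=1).
- So sup = 1/11 (attained at n=2); inf = -1/10 (attained at n=1).
Conclusion: sup(S) = 1/11, attained in S.

1/11


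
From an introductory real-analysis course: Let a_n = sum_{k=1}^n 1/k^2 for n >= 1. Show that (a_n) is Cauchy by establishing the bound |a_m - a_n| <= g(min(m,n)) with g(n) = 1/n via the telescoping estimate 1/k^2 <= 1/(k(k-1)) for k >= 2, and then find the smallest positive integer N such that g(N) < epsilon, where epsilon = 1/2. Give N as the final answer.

For m > n >= 1: |a_m - a_n| = sum_{k=n+1}^m 1/k^2.
Use 1/k^2 <= 1/(k(k-1)) = 1/(k-1) - 1/k for k >= 2:
sum_{k=n+1}^m 1/k^2 <= sum_{k=n+1}^m (1/(k-1) - 1/k) = 1/n - 1/m <= 1/n.
By symmetry the same bound holds with n,m swapped, so |a_m - a_n| <= 1/min(m,n) = g(min(m,n)). Since g(n) -> 0, (a_n) is Cauchy.
Now solve g(N) < 1/2: 1/N < 1/2 <=> N > 1/(1/2) = 2.
The smallest integer strictly greater than 2 is N = 3.
Check: g(3) = 1/3 < 1/2; g(2) = 1/2 >= 1/2. So N = 3.

3


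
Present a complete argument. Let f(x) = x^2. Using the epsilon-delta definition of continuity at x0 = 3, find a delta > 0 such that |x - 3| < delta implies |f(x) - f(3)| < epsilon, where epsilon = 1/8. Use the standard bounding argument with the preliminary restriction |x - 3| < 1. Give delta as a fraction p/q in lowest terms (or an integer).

Factor: |x^2 - (3)^2| = |x - 3| * |x + 3|.
Impose |x - 3| < 1 first. Then |x + 3| = |(x - 3) + 2*(3)| <= |x - 3| + 2*|3| < 1 + 6 = 7.
So |x^2 - (3)^2| < delta * 7.
We need delta * 7 <= 1/8, i.e. delta <= 1/8/7 = 1/56.
Since 1/56 < 1, this is tighter than 1; take delta = 1/56.
So delta = 1/56 works.

1/56


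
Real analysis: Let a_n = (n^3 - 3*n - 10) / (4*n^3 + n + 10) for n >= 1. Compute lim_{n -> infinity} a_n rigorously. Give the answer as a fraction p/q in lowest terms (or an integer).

Divide numerator and denominator by n^3, the highest power:
numerator / n^3 = 1 - 3/n^2 - 10/n^3
denominator / n^3 = 4 + n^(-2) + 10/n^3
As n -> infinity, all terms of the form c/n^k (k >= 1) tend to 0.
So numerator / n^3 -> 1 and denominator / n^3 -> 4.
Therefore lim a_n = 1/4.

1/4


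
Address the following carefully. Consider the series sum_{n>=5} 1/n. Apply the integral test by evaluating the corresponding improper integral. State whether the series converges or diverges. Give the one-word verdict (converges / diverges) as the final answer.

Let f(x) = 1/x. Then f is positive, continuous, and decreasing on [5, infinity), so the integral test applies.
Compute the improper integral int_{5}^infinity f(x) dx:
  antiderivative F(x) = log(x).
  As x -> infinity, log(x) -> infinity.
  So int = infinity - log(5) = infinity. By the integral test, the series diverges.

diverges


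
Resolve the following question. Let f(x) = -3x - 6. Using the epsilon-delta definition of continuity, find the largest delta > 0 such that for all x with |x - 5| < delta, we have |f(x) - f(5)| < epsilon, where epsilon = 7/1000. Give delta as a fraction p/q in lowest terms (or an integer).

We compute f(5) = -3*(5) - 6 = -21.
|f(x) - f(5)| = |-3x - 6 - (-21)| = |-3(x - 5)| = 3|x - 5|.
We need 3|x - 5| < 7/1000, i.e. |x - 5| < 7/1000 / 3 = 7/3000.
So any delta <= 7/3000 works. Conversely, if delta > 7/3000, then x = 5 + 7/3000 satisfies |x - 5| = 7/3000 < delta but |f(x) - f(5)| = 3 * 7/3000 = 7/1000, which is not < 7/1000; so no larger delta works.
Hence the largest such delta is 7/3000.

7/3000


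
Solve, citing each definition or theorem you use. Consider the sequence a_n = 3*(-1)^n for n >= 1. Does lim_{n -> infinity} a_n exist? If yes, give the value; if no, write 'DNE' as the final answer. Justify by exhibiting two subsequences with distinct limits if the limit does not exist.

Examine the behaviour of a_n along subsequences.
Even-n subsequence a_{2k} = 3 -> 3. Odd-n subsequence a_{2k+1} = -3 -> -3.
Since these two subsequential limits are 3 and -3, distinct, the full sequence cannot converge (a convergent sequence has all subsequences tending to the same limit). So lim a_n does not exist.

DNE


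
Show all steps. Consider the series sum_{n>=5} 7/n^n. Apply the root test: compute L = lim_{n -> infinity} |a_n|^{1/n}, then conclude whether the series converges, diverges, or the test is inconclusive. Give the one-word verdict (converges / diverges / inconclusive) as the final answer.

Let a_n denote the general term. Form |a_n|^(1/n) and simplify:
|a_n|^(1/n) = 7^(1/n)/n
Take the limit as n -> infinity: L = 0.
Since L = 0 < 1, the root test implies convergence.

converges


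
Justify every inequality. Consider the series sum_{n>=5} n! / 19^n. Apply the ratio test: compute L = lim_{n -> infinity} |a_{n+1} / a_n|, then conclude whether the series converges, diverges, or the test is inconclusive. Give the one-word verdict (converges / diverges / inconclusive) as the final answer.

Let a_n denote the general term. Form the ratio a_{n+1}/a_n and simplify:
a_{n+1}/a_n = n/19 + 1/19
Take the limit as n -> infinity: L = infinity.
Since L = infinity > 1 (or L = infinity), the ratio test implies the series diverges.

diverges


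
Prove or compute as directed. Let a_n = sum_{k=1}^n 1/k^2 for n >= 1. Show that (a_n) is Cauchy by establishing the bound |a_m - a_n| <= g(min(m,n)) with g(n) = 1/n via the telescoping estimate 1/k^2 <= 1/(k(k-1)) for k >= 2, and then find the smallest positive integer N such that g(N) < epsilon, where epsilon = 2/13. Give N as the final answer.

For m > n >= 1: |a_m - a_n| = sum_{k=n+1}^m 1/k^2.
Use 1/k^2 <= 1/(k(k-1)) = 1/(k-1) - 1/k for k >= 2:
sum_{k=n+1}^m 1/k^2 <= sum_{k=n+1}^m (1/(k-1) - 1/k) = 1/n - 1/m <= 1/n.
By symmetry the same bound holds with n,m swapped, so |a_m - a_n| <= 1/min(m,n) = g(min(m,n)). Since g(n) -> 0, (a_n) is Cauchy.
Now solve g(N) < 2/13: 1/N < 2/13 <=> N > 1/(2/13) = 13/2.
The smallest integer strictly greater than 13/2 is N = 7.
Check: g(7) = 1/7 < 2/13; g(6) = 1/6 >= 2/13. So N = 7.

7


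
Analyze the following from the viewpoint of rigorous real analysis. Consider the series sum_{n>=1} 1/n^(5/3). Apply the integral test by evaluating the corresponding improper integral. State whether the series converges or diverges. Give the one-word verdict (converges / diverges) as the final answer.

Let f(x) = x^(-5/3). Then f is positive, continuous, and decreasing on [1, infinity), so the integral test applies.
Compute the improper integral int_{1}^infinity f(x) dx:
  antiderivative F(x) = -3/(2*x^(2/3)).
  As x -> infinity, F(x) -> 0 (since p = 5/3 > 1).
  So int = F(infinity) - F(1) = 0 - (-3/2) = 3/2.
  Finite, so by the integral test, the series converges.

converges


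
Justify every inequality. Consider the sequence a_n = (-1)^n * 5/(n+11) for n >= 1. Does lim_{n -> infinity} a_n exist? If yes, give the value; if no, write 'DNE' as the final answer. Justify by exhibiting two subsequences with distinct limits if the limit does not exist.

Examine the behaviour of a_n along subsequences.
Even-n subsequence a_{2k} = 5/(2k+11) -> 0. Odd-n subsequence a_{2k+1} = -5/(2k+12) -> 0. Both tend to 0, which suggests the limit is 0; verify directly.
|a_n - 0| = 5/(n+11) < 5/n for every n >= 1.
Given epsilon > 0, choose a positive integer N > 5/epsilon. Then for all n >= N, |a_n| < 5/n <= 5/N < epsilon.
So by the definition of the limit, lim a_n exists and equals 0.

0


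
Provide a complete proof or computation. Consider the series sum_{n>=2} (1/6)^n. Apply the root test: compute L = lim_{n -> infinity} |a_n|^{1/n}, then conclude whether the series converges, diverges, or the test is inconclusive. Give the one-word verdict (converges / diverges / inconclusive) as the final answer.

Let a_n denote the general term. Form |a_n|^(1/n) and simplify:
|a_n|^(1/n) = 1/6
Take the limit as n -> infinity: L = 1/6.
Since L = 1/6 < 1, the root test implies convergence.

converges


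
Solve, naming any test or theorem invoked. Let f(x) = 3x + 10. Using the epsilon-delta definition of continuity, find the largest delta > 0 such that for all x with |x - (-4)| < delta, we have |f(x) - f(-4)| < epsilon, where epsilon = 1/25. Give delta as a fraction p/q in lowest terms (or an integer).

We compute f(-4) = 3*(-4) + 10 = -2.
|f(x) - f(-4)| = |3x + 10 - (-2)| = |3(x - (-4))| = 3|x - (-4)|.
We need 3|x - (-4)| < 1/25, i.e. |x - (-4)| < 1/25 / 3 = 1/75.
So any delta <= 1/75 works. Conversely, if delta > 1/75, then x = -4 + 1/75 satisfies |x - (-4)| = 1/75 < delta but |f(x) - f(-4)| = 3 * 1/75 = 1/25, which is not < 1/25; so no larger delta works.
Hence the largest such delta is 1/75.

1/75


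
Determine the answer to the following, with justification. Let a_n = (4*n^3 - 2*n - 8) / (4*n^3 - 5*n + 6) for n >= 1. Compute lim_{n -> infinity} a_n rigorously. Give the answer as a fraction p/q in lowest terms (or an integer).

Divide numerator and denominator by n^3, the highest power:
numerator / n^3 = 4 - 2/n^2 - 8/n^3
denominator / n^3 = 4 - 5/n^2 + 6/n^3
As n -> infinity, all terms of the form c/n^k (k >= 1) tend to 0.
So numerator / n^3 -> 4 and denominator / n^3 -> 4.
Therefore lim a_n = 1.

1


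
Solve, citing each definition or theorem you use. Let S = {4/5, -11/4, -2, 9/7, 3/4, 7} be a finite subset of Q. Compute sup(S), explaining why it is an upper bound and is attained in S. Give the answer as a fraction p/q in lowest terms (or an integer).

S is finite, so sup(S) = max(S).
Sorted decreasing:
7, 9/7, 4/5, 3/4, -2, -11/4
The extremum is 7.
For every x in S, x <= 7. And 7 is in S, so it is attained.
Therefore sup(S) = 7.

7


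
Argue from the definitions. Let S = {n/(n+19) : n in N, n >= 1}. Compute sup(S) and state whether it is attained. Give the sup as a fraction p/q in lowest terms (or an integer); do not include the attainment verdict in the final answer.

Analysis:
- Values: 1/20, 2/21, 3/22, 4/23, ... strictly increasing.
- Minimum is 1/20 (n=1); inf = 1/20 (attained).
- n/(n+19) = 1 - 19/(n+19) -> 1 from below as n -> infinity, and never equals 1.
- So sup = 1 (not attained).
Conclusion: sup(S) = 1, not attained in S.

1


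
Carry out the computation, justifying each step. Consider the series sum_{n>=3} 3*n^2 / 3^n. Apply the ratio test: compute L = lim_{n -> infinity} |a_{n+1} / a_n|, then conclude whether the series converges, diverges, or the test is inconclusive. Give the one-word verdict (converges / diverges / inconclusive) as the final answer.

Let a_n denote the general term. Form the ratio a_{n+1}/a_n and simplify:
a_{n+1}/a_n = (n + 1)^2/(3*n^2)
Take the limit as n -> infinity: L = 1/3.
Since L = 1/3 < 1, the ratio test implies the series converges.

converges


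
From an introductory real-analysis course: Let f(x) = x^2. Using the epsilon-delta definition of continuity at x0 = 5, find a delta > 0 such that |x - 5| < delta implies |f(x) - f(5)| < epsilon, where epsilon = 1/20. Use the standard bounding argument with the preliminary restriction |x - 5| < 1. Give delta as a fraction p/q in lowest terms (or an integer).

Factor: |x^2 - (5)^2| = |x - 5| * |x + 5|.
Impose |x - 5| < 1 first. Then |x + 5| = |(x - 5) + 2*(5)| <= |x - 5| + 2*|5| < 1 + 10 = 11.
So |x^2 - (5)^2| < delta * 11.
We need delta * 11 <= 1/20, i.e. delta <= 1/20/11 = 1/220.
Since 1/220 < 1, this is tighter than 1; take delta = 1/220.
So delta = 1/220 works.

1/220


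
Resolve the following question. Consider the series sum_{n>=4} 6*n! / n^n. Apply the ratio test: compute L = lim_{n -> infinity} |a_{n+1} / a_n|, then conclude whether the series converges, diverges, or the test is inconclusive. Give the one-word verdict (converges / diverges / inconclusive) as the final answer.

Let a_n denote the general term. Form the ratio a_{n+1}/a_n and simplify:
a_{n+1}/a_n = (n/(n + 1))^n
Take the limit as n -> infinity: L = exp(-1).
Since L = exp(-1) < 1, the ratio test implies the series converges.

converges


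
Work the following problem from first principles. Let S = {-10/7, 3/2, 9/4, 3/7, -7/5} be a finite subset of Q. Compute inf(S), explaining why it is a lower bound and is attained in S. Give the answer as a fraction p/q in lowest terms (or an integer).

S is finite, so inf(S) = min(S).
Sorted increasing:
-10/7, -7/5, 3/7, 3/2, 9/4
The extremum is -10/7.
For every x in S, x >= -10/7. And -10/7 is in S, so it is attained.
Therefore inf(S) = -10/7.

-10/7


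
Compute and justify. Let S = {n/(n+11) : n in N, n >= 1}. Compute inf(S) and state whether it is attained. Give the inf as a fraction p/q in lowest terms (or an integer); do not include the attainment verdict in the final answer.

Analysis:
- Values: 1/12, 2/13, 3/14, 4/15, ... strictly increasing.
- Minimum is 1/12 (n=1); inf = 1/12 (attained).
- n/(n+11) = 1 - 11/(n+11) -> 1 from below as n -> infinity, and never equals 1.
- So sup = 1 (not attained).
Conclusion: inf(S) = 1/12, attained in S.

1/12


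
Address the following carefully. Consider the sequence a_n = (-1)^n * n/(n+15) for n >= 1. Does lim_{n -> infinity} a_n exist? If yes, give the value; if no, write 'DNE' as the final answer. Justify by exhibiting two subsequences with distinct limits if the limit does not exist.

Examine the behaviour of a_n along subsequences.
a_{2k} = 2k/(2k+15) -> 1. a_{2k+1} = -(2k+1)/(2k+16) -> -1.
Since these two subsequential limits are 1 and -1, distinct, the full sequence cannot converge (a convergent sequence has all subsequences tending to the same limit). So lim a_n does not exist.

DNE


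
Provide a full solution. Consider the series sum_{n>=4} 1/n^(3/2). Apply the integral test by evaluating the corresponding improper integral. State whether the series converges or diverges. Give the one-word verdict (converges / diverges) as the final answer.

Let f(x) = x^(-3/2). Then f is positive, continuous, and decreasing on [4, infinity), so the integral test applies.
Compute the improper integral int_{4}^infinity f(x) dx:
  antiderivative F(x) = -2/sqrt(x).
  As x -> infinity, F(x) -> 0 (since p = 3/2 > 1).
  So int = F(infinity) - F(4) = 0 - (-1) = 1.
  Finite, so by the integral test, the series converges.

converges


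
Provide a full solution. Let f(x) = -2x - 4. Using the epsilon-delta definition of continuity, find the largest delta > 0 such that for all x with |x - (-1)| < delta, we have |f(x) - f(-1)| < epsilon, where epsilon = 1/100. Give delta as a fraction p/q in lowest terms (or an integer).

We compute f(-1) = -2*(-1) - 4 = -2.
|f(x) - f(-1)| = |-2x - 4 - (-2)| = |-2(x - (-1))| = 2|x - (-1)|.
We need 2|x - (-1)| < 1/100, i.e. |x - (-1)| < 1/100 / 2 = 1/200.
So any delta <= 1/200 works. Conversely, if delta > 1/200, then x = -1 + 1/200 satisfies |x - (-1)| = 1/200 < delta but |f(x) - f(-1)| = 2 * 1/200 = 1/100, which is not < 1/100; so no larger delta works.
Hence the largest such delta is 1/200.

1/200


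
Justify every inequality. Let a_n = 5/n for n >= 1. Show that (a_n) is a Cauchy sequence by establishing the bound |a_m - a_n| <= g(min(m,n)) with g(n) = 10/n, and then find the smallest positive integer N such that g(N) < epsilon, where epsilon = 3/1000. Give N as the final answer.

For any m, n >= 1, by the triangle inequality:
|a_m - a_n| = |5/m - 5/n| <= 5*1/m + 5*1/n <= 10/min(m,n).
So g(n) = 10/n bounds the Cauchy difference. Since g(n) -> 0, (a_n) is Cauchy.
Now solve g(N) < 3/1000: 10/N < 3/1000 <=> N > 10 / (3/1000) = 10000/3.
The smallest integer strictly greater than 10000/3 is N = 3334.
Check: g(3334) = 10/3334 = 5/1667 < 3/1000; g(3333) = 10/3333 >= 3/1000. So N = 3334.

3334


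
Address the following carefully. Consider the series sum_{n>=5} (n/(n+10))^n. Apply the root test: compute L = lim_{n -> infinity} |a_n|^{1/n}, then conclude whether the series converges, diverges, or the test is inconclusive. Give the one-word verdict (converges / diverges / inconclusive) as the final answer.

Let a_n denote the general term. Form |a_n|^(1/n) and simplify:
|a_n|^(1/n) = n/(n + 10)
Take the limit as n -> infinity: L = 1.
Since L = 1, the root test is inconclusive. (In fact a_n = (n/(n+10))^n -> e^(-10) != 0, so the nth-term test shows divergence; but the root test itself gives no conclusion.)

inconclusive


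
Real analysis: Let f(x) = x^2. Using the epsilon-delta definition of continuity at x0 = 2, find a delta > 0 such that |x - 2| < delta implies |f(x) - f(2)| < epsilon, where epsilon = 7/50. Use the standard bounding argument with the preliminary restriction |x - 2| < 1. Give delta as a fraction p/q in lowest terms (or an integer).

Factor: |x^2 - (2)^2| = |x - 2| * |x + 2|.
Impose |x - 2| < 1 first. Then |x + 2| = |(x - 2) + 2*(2)| <= |x - 2| + 2*|2| < 1 + 4 = 5.
So |x^2 - (2)^2| < delta * 5.
We need delta * 5 <= 7/50, i.e. delta <= 7/50/5 = 7/250.
Since 7/250 < 1, this is tighter than 1; take delta = 7/250.
So delta = 7/250 works.

7/250


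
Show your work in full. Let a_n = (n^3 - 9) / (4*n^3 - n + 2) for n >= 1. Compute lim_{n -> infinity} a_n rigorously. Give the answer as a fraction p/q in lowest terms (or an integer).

Divide numerator and denominator by n^3, the highest power:
numerator / n^3 = 1 - 9/n^3
denominator / n^3 = 4 - 1/n^2 + 2/n^3
As n -> infinity, all terms of the form c/n^k (k >= 1) tend to 0.
So numerator / n^3 -> 1 and denominator / n^3 -> 4.
Therefore lim a_n = 1/4.

1/4


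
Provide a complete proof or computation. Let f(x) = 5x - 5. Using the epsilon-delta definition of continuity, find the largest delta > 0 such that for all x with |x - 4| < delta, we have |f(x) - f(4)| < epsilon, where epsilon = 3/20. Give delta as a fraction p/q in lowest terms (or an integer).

We compute f(4) = 5*(4) - 5 = 15.
|f(x) - f(4)| = |5x - 5 - (15)| = |5(x - 4)| = 5|x - 4|.
We need 5|x - 4| < 3/20, i.e. |x - 4| < 3/20 / 5 = 3/100.
So any delta <= 3/100 works. Conversely, if delta > 3/100, then x = 4 + 3/100 satisfies |x - 4| = 3/100 < delta but |f(x) - f(4)| = 5 * 3/100 = 3/20, which is not < 3/20; so no larger delta works.
Hence the largest such delta is 3/100.

3/100


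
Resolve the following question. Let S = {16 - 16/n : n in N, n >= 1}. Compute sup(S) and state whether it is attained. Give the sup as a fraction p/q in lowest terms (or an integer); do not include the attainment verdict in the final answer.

Analysis:
- Values: 0, 8, 32/3, 12, ... strictly increasing.
- Minimum is 0 (n=1); inf = 0 (attained).
- 16 - 16/n -> 16 from below; sup = 16, not attained.
Conclusion: sup(S) = 16, not attained in S.

16


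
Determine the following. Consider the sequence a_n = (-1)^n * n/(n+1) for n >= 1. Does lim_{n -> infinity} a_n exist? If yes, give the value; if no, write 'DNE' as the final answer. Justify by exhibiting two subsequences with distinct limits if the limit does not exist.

Examine the behaviour of a_n along subsequences.
a_{2k} = 2k/(2k+1) -> 1. a_{2k+1} = -(2k+1)/(2k+2) -> -1.
Since these two subsequential limits are 1 and -1, distinct, the full sequence cannot converge (a convergent sequence has all subsequences tending to the same limit). So lim a_n does not exist.

DNE


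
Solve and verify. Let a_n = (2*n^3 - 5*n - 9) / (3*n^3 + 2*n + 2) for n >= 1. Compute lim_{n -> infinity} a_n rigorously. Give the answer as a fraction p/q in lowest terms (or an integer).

Divide numerator and denominator by n^3, the highest power:
numerator / n^3 = 2 - 5/n^2 - 9/n^3
denominator / n^3 = 3 + 2/n^2 + 2/n^3
As n -> infinity, all terms of the form c/n^k (k >= 1) tend to 0.
So numerator / n^3 -> 2 and denominator / n^3 -> 3.
Therefore lim a_n = 2/3.

2/3


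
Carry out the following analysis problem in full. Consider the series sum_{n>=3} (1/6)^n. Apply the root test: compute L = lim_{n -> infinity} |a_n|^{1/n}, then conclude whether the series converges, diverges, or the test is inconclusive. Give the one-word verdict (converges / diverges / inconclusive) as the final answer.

Let a_n denote the general term. Form |a_n|^(1/n) and simplify:
|a_n|^(1/n) = 1/6
Take the limit as n -> infinity: L = 1/6.
Since L = 1/6 < 1, the root test implies convergence.

converges


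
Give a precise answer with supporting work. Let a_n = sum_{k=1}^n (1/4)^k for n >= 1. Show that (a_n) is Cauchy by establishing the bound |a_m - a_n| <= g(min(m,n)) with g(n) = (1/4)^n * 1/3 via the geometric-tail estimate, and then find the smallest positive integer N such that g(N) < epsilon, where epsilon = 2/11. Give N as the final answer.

For m > n >= 1: |a_m - a_n| = sum_{k=n+1}^m (1/4)^k < sum_{k=n+1}^infinity (1/4)^k = (1/4)^(n+1) / (1 - 1/4) = (1/4)^n * (1/4) * (4/3) = (1/4)^n * 1/3.
So g(n) = (1/4)^n / 3. Since g(n) -> 0, (a_n) is Cauchy.
Now solve g(N) < 2/11: (1/4)^N / 3 < 2/11 <=> 4^N > 1 / (3 * 2/11) = 11/6.
Check powers of 4: 4^0 = 1 <= 11/6, 4^1 = 4 > 11/6.
So the smallest such N is 1. Check: g(1) = 1/(3 * 4) = 1/12 < 2/11.

1


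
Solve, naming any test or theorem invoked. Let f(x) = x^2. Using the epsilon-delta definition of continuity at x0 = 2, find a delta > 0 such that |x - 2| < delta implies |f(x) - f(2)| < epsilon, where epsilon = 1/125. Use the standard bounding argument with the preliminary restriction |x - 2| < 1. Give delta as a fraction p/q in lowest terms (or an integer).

Factor: |x^2 - (2)^2| = |x - 2| * |x + 2|.
Impose |x - 2| < 1 first. Then |x + 2| = |(x - 2) + 2*(2)| <= |x - 2| + 2*|2| < 1 + 4 = 5.
So |x^2 - (2)^2| < delta * 5.
We need delta * 5 <= 1/125, i.e. delta <= 1/125/5 = 1/625.
Since 1/625 < 1, this is tighter than 1; take delta = 1/625.
So delta = 1/625 works.

1/625


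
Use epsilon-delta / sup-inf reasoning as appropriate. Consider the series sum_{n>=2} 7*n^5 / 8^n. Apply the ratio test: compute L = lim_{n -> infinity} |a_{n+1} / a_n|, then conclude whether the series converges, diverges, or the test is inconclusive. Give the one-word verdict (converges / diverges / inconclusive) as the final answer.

Let a_n denote the general term. Form the ratio a_{n+1}/a_n and simplify:
a_{n+1}/a_n = (n + 1)^5/(8*n^5)
Take the limit as n -> infinity: L = 1/8.
Since L = 1/8 < 1, the ratio test implies the series converges.

converges


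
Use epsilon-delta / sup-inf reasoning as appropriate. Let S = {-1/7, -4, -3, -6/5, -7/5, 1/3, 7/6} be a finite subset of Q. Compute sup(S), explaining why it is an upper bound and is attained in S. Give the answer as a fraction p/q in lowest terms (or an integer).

S is finite, so sup(S) = max(S).
Sorted decreasing:
7/6, 1/3, -1/7, -6/5, -7/5, -3, -4
The extremum is 7/6.
For every x in S, x <= 7/6. And 7/6 is in S, so it is attained.
Therefore sup(S) = 7/6.

7/6


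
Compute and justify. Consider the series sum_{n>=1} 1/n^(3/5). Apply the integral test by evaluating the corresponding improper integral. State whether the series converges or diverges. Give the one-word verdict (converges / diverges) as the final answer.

Let f(x) = x^(-3/5). Then f is positive, continuous, and decreasing on [1, infinity), so the integral test applies.
Compute the improper integral int_{1}^infinity f(x) dx:
  antiderivative F(x) = 5*x^(2/5)/2.
  As x -> infinity, F(x) -> infinity (since p = 3/5 < 1).
  So the integral diverges. By the integral test, the series diverges.

diverges


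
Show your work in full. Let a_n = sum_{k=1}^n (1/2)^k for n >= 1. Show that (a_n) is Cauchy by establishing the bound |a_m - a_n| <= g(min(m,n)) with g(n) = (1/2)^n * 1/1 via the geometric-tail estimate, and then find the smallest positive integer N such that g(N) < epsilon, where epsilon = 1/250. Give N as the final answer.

For m > n >= 1: |a_m - a_n| = sum_{k=n+1}^m (1/2)^k < sum_{k=n+1}^infinity (1/2)^k = (1/2)^(n+1) / (1 - 1/2) = (1/2)^n * (1/2) * (2/1) = (1/2)^n * 1/1.
So g(n) = (1/2)^n / 1. Since g(n) -> 0, (a_n) is Cauchy.
Now solve g(N) < 1/250: (1/2)^N / 1 < 1/250 <=> 2^N > 1 / (1 * 1/250) = 250.
Check powers of 2: 2^7 = 128 <= 250, 2^8 = 256 > 250.
So the smallest such N is 8. Check: g(8) = 1/(1 * 256) = 1/256 < 1/250.

8


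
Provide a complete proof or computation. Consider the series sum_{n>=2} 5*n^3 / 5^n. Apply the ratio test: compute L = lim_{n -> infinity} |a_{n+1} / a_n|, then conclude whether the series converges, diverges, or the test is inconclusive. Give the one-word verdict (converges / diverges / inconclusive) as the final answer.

Let a_n denote the general term. Form the ratio a_{n+1}/a_n and simplify:
a_{n+1}/a_n = (n + 1)^3/(5*n^3)
Take the limit as n -> infinity: L = 1/5.
Since L = 1/5 < 1, the ratio test implies the series converges.

converges


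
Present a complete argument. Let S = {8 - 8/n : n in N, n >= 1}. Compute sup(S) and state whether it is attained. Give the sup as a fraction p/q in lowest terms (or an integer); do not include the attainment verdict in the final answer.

Analysis:
- Values: 0, 4, 16/3, 6, ... strictly increasing.
- Minimum is 0 (n=1); inf = 0 (attained).
- 8 - 8/n -> 8 from below; sup = 8, not attained.
Conclusion: sup(S) = 8, not attained in S.

8


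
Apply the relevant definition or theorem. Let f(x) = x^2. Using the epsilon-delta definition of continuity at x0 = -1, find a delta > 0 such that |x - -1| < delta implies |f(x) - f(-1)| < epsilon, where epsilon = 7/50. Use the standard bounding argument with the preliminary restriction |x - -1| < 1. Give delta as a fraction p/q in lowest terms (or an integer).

Factor: |x^2 - (-1)^2| = |x - -1| * |x + -1|.
Impose |x - -1| < 1 first. Then |x + -1| = |(x - -1) + 2*(-1)| <= |x - -1| + 2*|-1| < 1 + 2 = 3.
So |x^2 - (-1)^2| < delta * 3.
We need delta * 3 <= 7/50, i.e. delta <= 7/50/3 = 7/150.
Since 7/150 < 1, this is tighter than 1; take delta = 7/150.
So delta = 7/150 works.

7/150


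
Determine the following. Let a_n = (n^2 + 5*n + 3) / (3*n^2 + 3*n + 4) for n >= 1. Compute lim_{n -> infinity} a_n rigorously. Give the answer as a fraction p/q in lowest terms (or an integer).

Divide numerator and denominator by n^2, the highest power:
numerator / n^2 = 1 + 5/n + 3/n^2
denominator / n^2 = 3 + 3/n + 4/n^2
As n -> infinity, all terms of the form c/n^k (k >= 1) tend to 0.
So numerator / n^2 -> 1 and denominator / n^2 -> 3.
Therefore lim a_n = 1/3.

1/3


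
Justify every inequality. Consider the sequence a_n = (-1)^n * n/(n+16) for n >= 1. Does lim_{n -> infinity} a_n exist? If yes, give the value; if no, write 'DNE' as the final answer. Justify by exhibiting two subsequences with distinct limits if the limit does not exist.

Examine the behaviour of a_n along subsequences.
a_{2k} = 2k/(2k+16) -> 1. a_{2k+1} = -(2k+1)/(2k+17) -> -1.
Since these two subsequential limits are 1 and -1, distinct, the full sequence cannot converge (a convergent sequence has all subsequences tending to the same limit). So lim a_n does not exist.

DNE


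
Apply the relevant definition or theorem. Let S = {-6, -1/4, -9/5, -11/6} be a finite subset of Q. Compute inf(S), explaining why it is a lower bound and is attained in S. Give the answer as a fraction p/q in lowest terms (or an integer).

S is finite, so inf(S) = min(S).
Sorted increasing:
-6, -11/6, -9/5, -1/4
The extremum is -6.
For every x in S, x >= -6. And -6 is in S, so it is attained.
Therefore inf(S) = -6.

-6


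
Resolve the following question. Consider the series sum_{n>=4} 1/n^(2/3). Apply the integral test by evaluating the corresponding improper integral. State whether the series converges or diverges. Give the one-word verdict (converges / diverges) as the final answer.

Let f(x) = x^(-2/3). Then f is positive, continuous, and decreasing on [4, infinity), so the integral test applies.
Compute the improper integral int_{4}^infinity f(x) dx:
  antiderivative F(x) = 3*x^(1/3).
  As x -> infinity, F(x) -> infinity (since p = 2/3 < 1).
  So the integral diverges. By the integral test, the series diverges.

diverges


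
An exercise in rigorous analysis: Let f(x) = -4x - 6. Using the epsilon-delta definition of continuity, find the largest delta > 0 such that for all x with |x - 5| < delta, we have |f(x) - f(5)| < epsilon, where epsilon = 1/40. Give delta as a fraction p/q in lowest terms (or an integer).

We compute f(5) = -4*(5) - 6 = -26.
|f(x) - f(5)| = |-4x - 6 - (-26)| = |-4(x - 5)| = 4|x - 5|.
We need 4|x - 5| < 1/40, i.e. |x - 5| < 1/40 / 4 = 1/160.
So any delta <= 1/160 works. Conversely, if delta > 1/160, then x = 5 + 1/160 satisfies |x - 5| = 1/160 < delta but |f(x) - f(5)| = 4 * 1/160 = 1/40, which is not < 1/40; so no larger delta works.
Hence the largest such delta is 1/160.

1/160


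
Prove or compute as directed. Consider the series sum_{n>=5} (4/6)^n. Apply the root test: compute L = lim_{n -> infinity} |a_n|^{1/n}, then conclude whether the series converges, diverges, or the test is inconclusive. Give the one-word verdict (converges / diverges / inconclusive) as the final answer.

Let a_n denote the general term. Form |a_n|^(1/n) and simplify:
|a_n|^(1/n) = 2/3
Take the limit as n -> infinity: L = 2/3.
Since L = 2/3 < 1, the root test implies convergence.

converges


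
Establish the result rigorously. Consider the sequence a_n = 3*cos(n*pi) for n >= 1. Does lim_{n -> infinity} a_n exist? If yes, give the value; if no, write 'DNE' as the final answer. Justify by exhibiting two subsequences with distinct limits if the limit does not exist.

Examine the behaviour of a_n along subsequences.
cos(n*pi) = (-1)^n, so a_n = 3*(-1)^n. a_{2k} = 3 -> 3. a_{2k+1} = -3 -> -3.
Since these two subsequential limits are 3 and -3, distinct, the full sequence cannot converge (a convergent sequence has all subsequences tending to the same limit). So lim a_n does not exist.

DNE


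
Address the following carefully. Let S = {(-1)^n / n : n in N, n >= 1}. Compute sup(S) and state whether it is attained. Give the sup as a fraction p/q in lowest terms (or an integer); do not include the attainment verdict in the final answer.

Analysis:
- Values: -1, 1/2, -1/3, 1/4, -1/5, ...
- Positive terms (even n): 1/(2+0), 1/(4+0), ... decreasing -> max = 1/2 (n=2).
- Negative terms (odd n): -1/(1+0), -1/(3+0), ... increasing -> min = -1 (n=1).
- So sup = 1/2 (attained at n=2); inf = -1 (attained at n=1).
Conclusion: sup(S) = 1/2, attained in S.

1/2


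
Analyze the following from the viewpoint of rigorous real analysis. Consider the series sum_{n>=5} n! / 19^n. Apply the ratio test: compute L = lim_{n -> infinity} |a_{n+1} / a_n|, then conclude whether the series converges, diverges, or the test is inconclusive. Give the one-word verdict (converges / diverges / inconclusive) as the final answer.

Let a_n denote the general term. Form the ratio a_{n+1}/a_n and simplify:
a_{n+1}/a_n = n/19 + 1/19
Take the limit as n -> infinity: L = infinity.
Since L = infinity > 1 (or L = infinity), the ratio test implies the series diverges.

diverges


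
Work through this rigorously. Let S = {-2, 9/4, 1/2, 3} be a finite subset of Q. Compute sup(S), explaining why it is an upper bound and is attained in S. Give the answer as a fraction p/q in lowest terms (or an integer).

S is finite, so sup(S) = max(S).
Sorted decreasing:
3, 9/4, 1/2, -2
The extremum is 3.
For every x in S, x <= 3. And 3 is in S, so it is attained.
Therefore sup(S) = 3.

3


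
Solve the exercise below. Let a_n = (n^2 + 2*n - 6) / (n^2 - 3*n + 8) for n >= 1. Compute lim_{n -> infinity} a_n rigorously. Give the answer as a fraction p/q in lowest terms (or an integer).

Divide numerator and denominator by n^2, the highest power:
numerator / n^2 = 1 + 2/n - 6/n^2
denominator / n^2 = 1 - 3/n + 8/n^2
As n -> infinity, all terms of the form c/n^k (k >= 1) tend to 0.
So numerator / n^2 -> 1 and denominator / n^2 -> 1.
Therefore lim a_n = 1.

1


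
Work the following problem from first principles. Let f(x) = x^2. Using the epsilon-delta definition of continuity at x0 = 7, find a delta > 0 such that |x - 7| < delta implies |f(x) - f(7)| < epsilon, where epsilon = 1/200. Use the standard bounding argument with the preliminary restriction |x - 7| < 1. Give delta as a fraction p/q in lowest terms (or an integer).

Factor: |x^2 - (7)^2| = |x - 7| * |x + 7|.
Impose |x - 7| < 1 first. Then |x + 7| = |(x - 7) + 2*(7)| <= |x - 7| + 2*|7| < 1 + 14 = 15.
So |x^2 - (7)^2| < delta * 15.
We need delta * 15 <= 1/200, i.e. delta <= 1/200/15 = 1/3000.
Since 1/3000 < 1, this is tighter than 1; take delta = 1/3000.
So delta = 1/3000 works.

1/3000


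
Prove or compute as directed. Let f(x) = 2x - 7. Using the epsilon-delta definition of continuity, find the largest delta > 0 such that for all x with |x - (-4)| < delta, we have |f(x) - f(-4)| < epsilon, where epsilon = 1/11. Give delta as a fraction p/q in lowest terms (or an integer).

We compute f(-4) = 2*(-4) - 7 = -15.
|f(x) - f(-4)| = |2x - 7 - (-15)| = |2(x - (-4))| = 2|x - (-4)|.
We need 2|x - (-4)| < 1/11, i.e. |x - (-4)| < 1/11 / 2 = 1/22.
So any delta <= 1/22 works. Conversely, if delta > 1/22, then x = -4 + 1/22 satisfies |x - (-4)| = 1/22 < delta but |f(x) - f(-4)| = 2 * 1/22 = 1/11, which is not < 1/11; so no larger delta works.
Hence the largest such delta is 1/22.

1/22


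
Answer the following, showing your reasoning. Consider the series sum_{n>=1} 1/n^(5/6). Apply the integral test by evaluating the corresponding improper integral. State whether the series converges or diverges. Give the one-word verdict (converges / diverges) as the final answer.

Let f(x) = x^(-5/6). Then f is positive, continuous, and decreasing on [1, infinity), so the integral test applies.
Compute the improper integral int_{1}^infinity f(x) dx:
  antiderivative F(x) = 6*x^(1/6).
  As x -> infinity, F(x) -> infinity (since p = 5/6 < 1).
  So the integral diverges. By the integral test, the series diverges.

diverges


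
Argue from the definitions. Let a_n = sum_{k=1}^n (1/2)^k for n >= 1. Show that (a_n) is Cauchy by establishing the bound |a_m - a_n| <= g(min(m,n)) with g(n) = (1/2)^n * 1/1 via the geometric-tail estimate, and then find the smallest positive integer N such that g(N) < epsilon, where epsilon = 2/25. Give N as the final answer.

For m > n >= 1: |a_m - a_n| = sum_{k=n+1}^m (1/2)^k < sum_{k=n+1}^infinity (1/2)^k = (1/2)^(n+1) / (1 - 1/2) = (1/2)^n * (1/2) * (2/1) = (1/2)^n * 1/1.
So g(n) = (1/2)^n / 1. Since g(n) -> 0, (a_n) is Cauchy.
Now solve g(N) < 2/25: (1/2)^N / 1 < 2/25 <=> 2^N > 1 / (1 * 2/25) = 25/2.
Check powers of 2: 2^3 = 8 <= 25/2, 2^4 = 16 > 25/2.
So the smallest such N is 4. Check: g(4) = 1/(1 * 16) = 1/16 < 2/25.

4


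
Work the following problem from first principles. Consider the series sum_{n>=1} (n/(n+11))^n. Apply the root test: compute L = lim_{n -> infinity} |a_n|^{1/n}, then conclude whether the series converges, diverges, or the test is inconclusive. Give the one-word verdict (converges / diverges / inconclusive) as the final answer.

Let a_n denote the general term. Form |a_n|^(1/n) and simplify:
|a_n|^(1/n) = n/(n + 11)
Take the limit as n -> infinity: L = 1.
Since L = 1, the root test is inconclusive. (In fact a_n = (n/(n+11))^n -> e^(-11) != 0, so the nth-term test shows divergence; but the root test itself gives no conclusion.)

inconclusive


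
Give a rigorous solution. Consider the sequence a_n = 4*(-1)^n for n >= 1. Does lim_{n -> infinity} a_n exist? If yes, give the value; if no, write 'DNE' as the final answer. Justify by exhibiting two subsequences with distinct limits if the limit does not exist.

Examine the behaviour of a_n along subsequences.
Even-n subsequence a_{2k} = 4 -> 4. Odd-n subsequence a_{2k+1} = -4 -> -4.
Since these two subsequential limits are 4 and -4, distinct, the full sequence cannot converge (a convergent sequence has all subsequences tending to the same limit). So lim a_n does not exist.

DNE


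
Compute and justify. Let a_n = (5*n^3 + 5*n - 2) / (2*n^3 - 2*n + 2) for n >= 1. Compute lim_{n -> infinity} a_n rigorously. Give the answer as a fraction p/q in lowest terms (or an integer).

Divide numerator and denominator by n^3, the highest power:
numerator / n^3 = 5 + 5/n^2 - 2/n^3
denominator / n^3 = 2 - 2/n^2 + 2/n^3
As n -> infinity, all terms of the form c/n^k (k >= 1) tend to 0.
So numerator / n^3 -> 5 and denominator / n^3 -> 2.
Therefore lim a_n = 5/2.

5/2
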